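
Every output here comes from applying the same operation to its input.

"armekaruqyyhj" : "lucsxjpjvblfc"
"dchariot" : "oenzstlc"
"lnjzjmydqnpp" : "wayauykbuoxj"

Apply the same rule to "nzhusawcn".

Looking at the pairs, the operation is to take characters alternately from the front and the back (1st, last, 2nd, 2nd-last, ...), then shift every letter 11 places forward in the alphabet (wrapping around).
Applying both steps to "nzhusawcn": "nnzchwuas", then "yyknshfld".

yyknshfld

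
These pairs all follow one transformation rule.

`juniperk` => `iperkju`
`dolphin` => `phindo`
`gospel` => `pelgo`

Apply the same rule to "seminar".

The pattern: move the first 3 characters to the end (rotate left by 3), then delete the last character.
Applying both steps to "seminar": "inarsem", then "inarse".

inarse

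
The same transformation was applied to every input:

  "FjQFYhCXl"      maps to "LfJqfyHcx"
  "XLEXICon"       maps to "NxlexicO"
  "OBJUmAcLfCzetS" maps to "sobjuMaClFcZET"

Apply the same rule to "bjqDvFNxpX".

Rule — flip the case of every letter, then move the last character to the front.
"bjqDvFNxpX" → "BJQdVfnXPx" → "xBJQdVfnXP".

xBJQdVfnXP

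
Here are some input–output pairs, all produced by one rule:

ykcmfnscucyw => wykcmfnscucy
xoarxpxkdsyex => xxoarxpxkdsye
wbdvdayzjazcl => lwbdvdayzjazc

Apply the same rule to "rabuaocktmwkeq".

What's happening: move the last character to the front.
For "rabuaocktmwkeq" the result is "qrabuaocktmwke".

qrabuaocktmwke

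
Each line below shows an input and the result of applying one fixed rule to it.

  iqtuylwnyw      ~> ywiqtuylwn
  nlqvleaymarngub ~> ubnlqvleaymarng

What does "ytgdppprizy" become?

Each output is the input with this applied: move the last 2 characters to the front (rotate right by 2).
"ytgdppprizy" → "zyytgdpppri".

zyytgdpppri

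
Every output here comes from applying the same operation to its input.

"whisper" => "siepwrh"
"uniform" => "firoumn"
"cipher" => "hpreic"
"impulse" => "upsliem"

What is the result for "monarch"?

ancrmho

Each output is the input with this applied: move the first 2 characters to the end (rotate left by 2), then swap each adjacent pair of characters (1↔2, 3↔4, ...).
Applying both steps to "monarch": "narchmo", then "ancrmho".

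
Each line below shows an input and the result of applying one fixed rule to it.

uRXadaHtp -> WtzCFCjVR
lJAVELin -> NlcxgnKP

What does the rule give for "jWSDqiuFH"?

Each output is the input with this applied: flip the case of every letter, then shift every letter 2 places forward in the alphabet (wrapping around).
Starting from "jWSDqiuFH": after the first operation, "JwsdQIUfh"; after the second, "LyufSKWhj".

LyufSKWhj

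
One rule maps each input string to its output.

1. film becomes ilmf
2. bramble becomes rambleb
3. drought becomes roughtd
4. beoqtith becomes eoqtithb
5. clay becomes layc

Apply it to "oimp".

The transformation: move the first character to the end.
On "oimp" that produces "impo".

impo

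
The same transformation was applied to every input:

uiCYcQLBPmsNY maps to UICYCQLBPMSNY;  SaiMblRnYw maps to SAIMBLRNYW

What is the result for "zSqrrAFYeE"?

ZSQRRAFYEE

The pattern: convert every letter to uppercase.
Doing the same to "zSqrrAFYeE": "ZSQRRAFYEE".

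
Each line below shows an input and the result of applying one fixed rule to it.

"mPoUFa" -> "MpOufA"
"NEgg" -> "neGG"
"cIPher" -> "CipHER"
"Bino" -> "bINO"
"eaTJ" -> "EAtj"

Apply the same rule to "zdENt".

The transformation: flip the case of every letter.
So "zdENt" becomes "ZDenT".

ZDenT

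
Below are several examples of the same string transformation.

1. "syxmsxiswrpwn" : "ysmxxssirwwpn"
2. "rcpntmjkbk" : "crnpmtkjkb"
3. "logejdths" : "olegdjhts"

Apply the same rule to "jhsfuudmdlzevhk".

The rule is to swap each adjacent pair of characters (1↔2, 3↔4, ...).
Doing the same to "jhsfuudmdlzevhk": "hjfsuumdldezhvk".

hjfsuumdldezhvk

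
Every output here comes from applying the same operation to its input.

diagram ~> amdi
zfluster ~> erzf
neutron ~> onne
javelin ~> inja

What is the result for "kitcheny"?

nyki

Each output is the input with this applied: move the first 2 characters to the end (rotate left by 2), then keep only the last 4 characters.
For "kitcheny" the result is "nyki".
(Check on "diagram": → "agramdi" → "amdi" ✓)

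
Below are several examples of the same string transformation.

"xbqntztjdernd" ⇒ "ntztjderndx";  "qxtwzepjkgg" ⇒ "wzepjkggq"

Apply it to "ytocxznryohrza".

cxznryohrzay

The rule is to move the first 3 characters to the end (rotate left by 3), then delete the last 2 characters.
For "ytocxznryohrza", step one produces "cxznryohrzayto"; step two turns that into "cxznryohrzay".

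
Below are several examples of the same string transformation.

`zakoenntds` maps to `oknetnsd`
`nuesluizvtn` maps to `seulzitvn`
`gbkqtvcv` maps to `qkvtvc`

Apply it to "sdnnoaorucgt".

In each case the input is transformed by: swap each adjacent pair of characters (1↔2, 3↔4, ...), then delete the first 2 characters.
Working it through for "sdnnoaorucgt": intermediate "dsnnaorocutg", final "nnaorocutg".

nnaorocutg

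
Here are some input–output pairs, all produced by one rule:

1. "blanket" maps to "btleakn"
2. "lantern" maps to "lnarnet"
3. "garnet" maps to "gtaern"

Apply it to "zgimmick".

zkgciimm

The rule is to take characters alternately from the front and the back (1st, last, 2nd, 2nd-last, ...).
Doing the same to "zgimmick": "zkgciimm".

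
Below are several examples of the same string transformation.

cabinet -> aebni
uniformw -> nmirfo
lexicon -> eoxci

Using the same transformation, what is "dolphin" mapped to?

In each case the input is transformed by: take characters alternately from the front and the back (1st, last, 2nd, 2nd-last, ...), then delete the first 2 characters.
Starting from "dolphin": after the first operation, "dnoilhp"; after the second, "oilhp".

oilhp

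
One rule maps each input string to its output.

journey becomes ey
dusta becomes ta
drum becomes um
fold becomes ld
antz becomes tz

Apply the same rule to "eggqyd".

yd

In each case the input is transformed by: keep only the last 2 characters.
On "eggqyd" that produces "yd".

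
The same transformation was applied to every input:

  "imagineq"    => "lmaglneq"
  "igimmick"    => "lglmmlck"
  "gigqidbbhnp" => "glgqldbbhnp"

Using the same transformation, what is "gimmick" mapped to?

glmmlck

Looking at the pairs, the operation is to replace every "i" with "l".
So "gimmick" becomes "glmmlck".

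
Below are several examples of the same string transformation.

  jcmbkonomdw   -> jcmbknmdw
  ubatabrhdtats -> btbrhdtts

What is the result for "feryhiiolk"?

fryhlk

The transformation: remove every vowel.
On "feryhiiolk" that produces "fryhlk".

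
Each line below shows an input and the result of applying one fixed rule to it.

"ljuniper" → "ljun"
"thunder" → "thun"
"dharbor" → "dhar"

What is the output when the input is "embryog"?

embr

The transformation: keep only the first 4 characters.
For "embryog" the result is "embr".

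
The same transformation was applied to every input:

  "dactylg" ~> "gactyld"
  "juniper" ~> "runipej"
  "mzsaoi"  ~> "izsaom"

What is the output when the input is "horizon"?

norizoh

Rule — swap the first and last characters.
For "horizon" the result is "norizoh".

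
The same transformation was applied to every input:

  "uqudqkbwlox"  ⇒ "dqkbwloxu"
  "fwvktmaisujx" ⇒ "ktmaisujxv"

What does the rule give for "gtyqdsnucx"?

Rule — delete the first 2 characters, then move the first character to the end.
On "gtyqdsnucx": the first step gives "yqdsnucx", and the second then gives "qdsnucxy".

qdsnucxy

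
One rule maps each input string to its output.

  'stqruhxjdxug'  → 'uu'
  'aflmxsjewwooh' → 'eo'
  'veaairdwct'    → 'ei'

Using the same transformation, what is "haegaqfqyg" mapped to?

aa

The transformation: keep one character in every 3, starting at position 2 (positions 2nd, 5th, 8th, ...), then keep only the vowels.
Starting from "haegaqfqyg": after the first operation, "aaq"; after the second, "aa".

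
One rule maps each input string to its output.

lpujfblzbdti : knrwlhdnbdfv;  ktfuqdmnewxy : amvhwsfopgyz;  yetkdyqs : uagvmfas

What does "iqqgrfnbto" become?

The rule is to move the last character to the front, then shift every letter 2 places forward in the alphabet (wrapping around).
Working it through for "iqqgrfnbto": intermediate "oiqqgrfnbt", final "qkssithpdv".

qkssithpdv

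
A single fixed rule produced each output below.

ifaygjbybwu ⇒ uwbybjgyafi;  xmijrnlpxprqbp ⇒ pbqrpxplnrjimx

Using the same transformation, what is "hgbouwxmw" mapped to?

The transformation: reverse the string.
For "hgbouwxmw" the result is "wmxwuobgh".

wmxwuobgh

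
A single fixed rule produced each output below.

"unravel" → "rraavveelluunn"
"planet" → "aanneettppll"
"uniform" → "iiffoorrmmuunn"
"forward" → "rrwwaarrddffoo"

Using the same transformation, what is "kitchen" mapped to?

Rule — move the first 2 characters to the end (rotate left by 2), then double every character.
On "kitchen": the first step gives "tchenki", and the second then gives "ttcchheennkkii".
(Check on "planet": → "anetpl" → "aanneettppll" ✓)

ttcchheennkkii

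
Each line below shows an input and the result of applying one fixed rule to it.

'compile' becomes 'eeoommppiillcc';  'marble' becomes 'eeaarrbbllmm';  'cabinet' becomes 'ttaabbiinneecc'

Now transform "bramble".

In each case the input is transformed by: swap the first and last characters, then double every character.
Applying both steps to "bramble": "eramblb", then "eerraammbbllbb".
(Check on "compile": → "eompilc" → "eeoommppiillcc" ✓)

eerraammbbllbb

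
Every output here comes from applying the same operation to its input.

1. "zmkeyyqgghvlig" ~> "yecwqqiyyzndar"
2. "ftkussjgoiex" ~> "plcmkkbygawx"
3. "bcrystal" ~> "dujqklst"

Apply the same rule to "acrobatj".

The transformation: shift every letter 8 places backward in the alphabet (wrapping around), then swap the first and last characters.
"acrobatj" → "sujgtslb" → "bujgtsls".
(Check on "bcrystal": → "tujqklsd" → "dujqklst" ✓)

bujgtsls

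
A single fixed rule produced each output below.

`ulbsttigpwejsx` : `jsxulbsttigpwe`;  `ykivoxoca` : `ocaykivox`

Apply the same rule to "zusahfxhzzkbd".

kbdzusahfxhzz

What's happening: move the last 3 characters to the front (rotate right by 3).
Doing the same to "zusahfxhzzkbd": "kbdzusahfxhzz".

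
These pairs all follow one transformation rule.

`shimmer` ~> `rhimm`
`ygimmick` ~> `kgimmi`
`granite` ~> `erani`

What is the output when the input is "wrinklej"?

jrinkl

Rule — swap the first and last characters, then delete the last 2 characters.
On "wrinklej": the first step gives "jrinklew", and the second then gives "jrinkl".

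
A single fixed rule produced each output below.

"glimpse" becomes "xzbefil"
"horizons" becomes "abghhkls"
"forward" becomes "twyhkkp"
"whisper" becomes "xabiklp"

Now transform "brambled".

tuuwxefk

The rule is to sort the characters into alphabetical order, then shift every letter 7 places backward in the alphabet (wrapping around).
Starting from "brambled": after the first operation, "abbdelmr"; after the second, "tuuwxefk".
(Check on "forward": → "adforrw" → "twyhkkp" ✓)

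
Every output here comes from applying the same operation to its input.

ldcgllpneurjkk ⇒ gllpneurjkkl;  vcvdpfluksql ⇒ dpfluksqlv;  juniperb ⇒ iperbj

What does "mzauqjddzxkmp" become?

uqjddzxkmpm

Looking at the pairs, the operation is to move the first 3 characters to the end (rotate left by 3), then delete the last 2 characters.
For "mzauqjddzxkmp", step one produces "uqjddzxkmpmza"; step two turns that into "uqjddzxkmpm".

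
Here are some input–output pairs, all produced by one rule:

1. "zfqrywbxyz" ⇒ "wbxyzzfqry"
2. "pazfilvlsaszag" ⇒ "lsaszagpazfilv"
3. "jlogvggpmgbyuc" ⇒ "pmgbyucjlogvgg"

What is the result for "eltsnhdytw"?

Each output is the input with this applied: swap the front and back halves of the string.
So "eltsnhdytw" becomes "hdytweltsn".

hdytweltsn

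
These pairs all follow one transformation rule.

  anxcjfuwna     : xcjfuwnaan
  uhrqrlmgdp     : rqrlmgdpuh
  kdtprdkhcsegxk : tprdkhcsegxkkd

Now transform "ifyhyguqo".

yhyguqoif

What's happening: move the first 2 characters to the end (rotate left by 2).
Applying that to "ifyhyguqo" gives "yhyguqoif".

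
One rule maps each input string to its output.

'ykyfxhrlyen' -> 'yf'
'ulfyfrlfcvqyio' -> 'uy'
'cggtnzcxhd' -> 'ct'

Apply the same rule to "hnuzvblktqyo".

hz

In each case the input is transformed by: keep one character in every 3, starting at position 1 (positions 1st, 4th, 7th, ...), then keep only the first 2 characters.
Working it through for "hnuzvblktqyo": intermediate "hzlq", final "hz".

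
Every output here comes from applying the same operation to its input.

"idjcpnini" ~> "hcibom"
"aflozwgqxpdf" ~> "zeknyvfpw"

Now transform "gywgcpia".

What's happening: delete the last 3 characters, then shift every letter 1 place backward in the alphabet (wrapping around).
Doing the same to "gywgcpia": "fxvfb".
(Check on "aflozwgqxpdf": → "aflozwgqx" → "zeknyvfpw" ✓)

fxvfb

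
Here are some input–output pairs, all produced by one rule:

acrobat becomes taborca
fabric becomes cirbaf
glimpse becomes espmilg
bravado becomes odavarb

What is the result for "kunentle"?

Each output is the input with this applied: reverse the string.
Applying that to "kunentle" gives "eltnenuk".

eltnenuk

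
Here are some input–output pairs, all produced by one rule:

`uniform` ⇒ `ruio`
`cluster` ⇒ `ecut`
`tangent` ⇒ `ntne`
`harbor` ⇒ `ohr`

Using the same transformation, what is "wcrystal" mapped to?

Each output is the input with this applied: move the last 2 characters to the front (rotate right by 2), then keep every other character starting from the first (positions 1st, 3rd, 5th, ...).
"wcrystal" → "alwcryst" → "awrs".

awrs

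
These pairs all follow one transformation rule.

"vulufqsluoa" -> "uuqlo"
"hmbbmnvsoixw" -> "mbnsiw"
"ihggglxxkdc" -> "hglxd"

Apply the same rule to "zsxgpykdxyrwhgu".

sgydywg

In each case the input is transformed by: keep every other character starting from the second (positions 2nd, 4th, 6th, ...).
For "zsxgpykdxyrwhgu" the result is "sgydywg".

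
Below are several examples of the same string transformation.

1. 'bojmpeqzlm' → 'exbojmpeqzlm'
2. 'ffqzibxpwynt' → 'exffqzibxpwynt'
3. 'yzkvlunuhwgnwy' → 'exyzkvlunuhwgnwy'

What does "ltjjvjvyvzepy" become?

What's happening: prepend "ex".
On "ltjjvjvyvzepy" that produces "exltjjvjvyvzepy".

exltjjvjvyvzepy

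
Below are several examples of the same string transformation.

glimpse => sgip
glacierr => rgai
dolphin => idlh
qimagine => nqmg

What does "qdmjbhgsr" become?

Each output is the input with this applied: move the last 2 characters to the front (rotate right by 2), then keep every other character starting from the first (positions 1st, 3rd, 5th, ...).
For "qdmjbhgsr", step one produces "srqdmjbhg"; step two turns that into "sqmbg".

sqmbg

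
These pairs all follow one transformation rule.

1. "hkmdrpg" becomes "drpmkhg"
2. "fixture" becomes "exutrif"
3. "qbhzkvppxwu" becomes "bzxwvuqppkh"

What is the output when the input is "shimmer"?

In each case the input is transformed by: sort the characters into reverse alphabetical order, then move the last character to the front.
"shimmer" → "srmmihe" → "esrmmih".

esrmmih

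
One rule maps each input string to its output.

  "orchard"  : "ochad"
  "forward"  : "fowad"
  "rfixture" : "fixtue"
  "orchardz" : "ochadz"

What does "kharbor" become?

In each case the input is transformed by: remove every "r".
So "kharbor" becomes "khabo".

khabo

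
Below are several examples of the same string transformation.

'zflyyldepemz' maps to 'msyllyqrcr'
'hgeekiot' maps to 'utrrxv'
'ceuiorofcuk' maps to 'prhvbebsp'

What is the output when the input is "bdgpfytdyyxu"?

What's happening: delete the last 2 characters, then shift every letter 13 places forward in the alphabet (wrapping around) — i.e. ROT13.
Starting from "bdgpfytdyyxu": after the first operation, "bdgpfytdyy"; after the second, "oqtcslgqll".

oqtcslgqll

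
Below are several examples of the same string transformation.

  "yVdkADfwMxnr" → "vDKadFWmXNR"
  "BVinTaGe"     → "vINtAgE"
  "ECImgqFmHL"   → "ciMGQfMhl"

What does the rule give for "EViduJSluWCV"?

What's happening: flip the case of every letter, then delete the first character.
Applying that to "EViduJSluWCV" gives "vIDUjsLUwcv".

vIDUjsLUwcv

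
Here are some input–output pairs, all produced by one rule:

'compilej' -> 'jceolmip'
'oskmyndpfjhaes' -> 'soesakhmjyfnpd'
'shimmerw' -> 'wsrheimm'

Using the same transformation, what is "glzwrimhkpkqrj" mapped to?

The pattern: reverse the string, then take characters alternately from the front and the back (1st, last, 2nd, 2nd-last, ...).
Working it through for "glzwrimhkpkqrj": intermediate "jrqkpkhmirwzlg", final "jgrlqzkwprkihm".

jgrlqzkwprkihm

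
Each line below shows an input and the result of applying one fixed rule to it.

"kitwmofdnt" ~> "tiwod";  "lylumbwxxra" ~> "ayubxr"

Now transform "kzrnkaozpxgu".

uznazx

The rule is to move the last character to the front, then keep every other character starting from the first (positions 1st, 3rd, 5th, ...).
Applying that to "kzrnkaozpxgu" gives "uznazx".
(Check on "kitwmofdnt": → "tkitwmofdn" → "tiwod" ✓)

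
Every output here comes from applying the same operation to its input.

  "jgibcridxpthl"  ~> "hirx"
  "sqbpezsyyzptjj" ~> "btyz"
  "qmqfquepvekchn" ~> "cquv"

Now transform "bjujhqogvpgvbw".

Rule — keep one character in every 3, starting at position 3 (positions 3rd, 6th, 9th, ...), then sort the characters into alphabetical order.
For "bjujhqogvpgvbw" the result is "quvv".

quvv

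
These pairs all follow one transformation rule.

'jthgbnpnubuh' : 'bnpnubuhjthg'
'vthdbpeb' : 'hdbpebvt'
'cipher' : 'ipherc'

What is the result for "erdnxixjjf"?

nxixjjferd

What's happening: move the last 2 characters to the front (rotate right by 2), then swap the front and back halves of the string.
For "erdnxixjjf", step one produces "jferdnxixj"; step two turns that into "nxixjjferd".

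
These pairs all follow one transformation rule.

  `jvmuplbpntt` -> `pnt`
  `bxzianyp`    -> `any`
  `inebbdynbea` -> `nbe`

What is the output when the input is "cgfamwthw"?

wth

The pattern: move the last character to the front, then keep only the last 3 characters.
Starting from "cgfamwthw": after the first operation, "wcgfamwth"; after the second, "wth".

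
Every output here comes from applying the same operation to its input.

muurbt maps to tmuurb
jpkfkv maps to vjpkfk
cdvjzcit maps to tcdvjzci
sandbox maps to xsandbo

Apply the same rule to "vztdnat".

The transformation: move the last character to the front.
Applying that to "vztdnat" gives "tvztdna".

tvztdna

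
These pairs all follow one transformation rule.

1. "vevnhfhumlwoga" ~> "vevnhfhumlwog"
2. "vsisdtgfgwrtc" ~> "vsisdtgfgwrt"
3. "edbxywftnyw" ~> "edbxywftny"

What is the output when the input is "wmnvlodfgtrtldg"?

wmnvlodfgtrtld

The rule is to delete the last character.
"wmnvlodfgtrtldg" → "wmnvlodfgtrtld".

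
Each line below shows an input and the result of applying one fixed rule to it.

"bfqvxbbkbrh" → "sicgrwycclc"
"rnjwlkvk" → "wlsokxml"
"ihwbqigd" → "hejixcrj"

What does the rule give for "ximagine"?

ofyjnbhj

The rule is to move the last 2 characters to the front (rotate right by 2), then shift every letter 1 place forward in the alphabet (wrapping around).
Working it through for "ximagine": intermediate "neximagi", final "ofyjnbhj".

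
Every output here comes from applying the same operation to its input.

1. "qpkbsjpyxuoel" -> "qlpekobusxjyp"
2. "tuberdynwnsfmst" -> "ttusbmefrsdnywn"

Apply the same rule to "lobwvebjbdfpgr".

The rule is to take characters alternately from the front and the back (1st, last, 2nd, 2nd-last, ...).
So "lobwvebjbdfpgr" becomes "lrogbpwfvdebbj".

lrogbpwfvdebbj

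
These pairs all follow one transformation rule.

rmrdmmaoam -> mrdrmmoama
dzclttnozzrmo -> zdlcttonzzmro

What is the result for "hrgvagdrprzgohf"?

rhvggardrpgzhof

The rule is to swap each adjacent pair of characters (1↔2, 3↔4, ...).
"hrgvagdrprzgohf" → "rhvggardrpgzhof".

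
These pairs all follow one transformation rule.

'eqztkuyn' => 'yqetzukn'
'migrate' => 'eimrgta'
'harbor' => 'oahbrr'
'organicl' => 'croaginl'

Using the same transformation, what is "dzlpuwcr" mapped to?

czdplwur

The rule is to swap each adjacent pair of characters (1↔2, 3↔4, ...), then move the last character to the front.
"dzlpuwcr" → "zdplwurc" → "czdplwur".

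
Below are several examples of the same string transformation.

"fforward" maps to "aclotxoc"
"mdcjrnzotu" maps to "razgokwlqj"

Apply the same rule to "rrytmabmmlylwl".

The transformation: swap the first and last characters, then shift every letter 3 places backward in the alphabet (wrapping around).
Starting from "rrytmabmmlylwl": after the first operation, "lrytmabmmlylwr"; after the second, "iovqjxyjjivito".

iovqjxyjjivito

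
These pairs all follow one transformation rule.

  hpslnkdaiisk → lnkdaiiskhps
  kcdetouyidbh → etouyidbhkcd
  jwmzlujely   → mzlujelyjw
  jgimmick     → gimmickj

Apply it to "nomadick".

Looking at the pairs, the operation is to swap the front and back halves of the string, then move the last 3 characters to the front (rotate right by 3).
Starting from "nomadick": after the first operation, "dicknoma"; after the second, "omadickn".

omadickn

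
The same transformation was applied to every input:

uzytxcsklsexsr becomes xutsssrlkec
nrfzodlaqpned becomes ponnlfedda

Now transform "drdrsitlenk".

rnlkiedd

The pattern: sort the characters into reverse alphabetical order, then delete the first 3 characters.
Applying both steps to "drdrsitlenk": "tsrrnlkiedd", then "rnlkiedd".
(Check on "uzytxcsklsexsr": → "zyxxutsssrlkec" → "xutsssrlkec" ✓)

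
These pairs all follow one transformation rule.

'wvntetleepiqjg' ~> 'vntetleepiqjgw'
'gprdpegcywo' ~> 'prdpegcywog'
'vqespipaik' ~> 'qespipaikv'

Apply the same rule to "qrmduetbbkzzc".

rmduetbbkzzcq

What's happening: move the first character to the end.
Doing the same to "qrmduetbbkzzc": "rmduetbbkzzcq".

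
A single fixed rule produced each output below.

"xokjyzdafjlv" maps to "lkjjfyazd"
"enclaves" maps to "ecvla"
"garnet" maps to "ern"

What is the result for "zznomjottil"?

Rule — take characters alternately from the front and the back (1st, last, 2nd, 2nd-last, ...), then delete the first 3 characters.
Doing the same to "zznomjottil": "intotmoj".
(Check on "enclaves": → "esnecvla" → "ecvla" ✓)

intotmoj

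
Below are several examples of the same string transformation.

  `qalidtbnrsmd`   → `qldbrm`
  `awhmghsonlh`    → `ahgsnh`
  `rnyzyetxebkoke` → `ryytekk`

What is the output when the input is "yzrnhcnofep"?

Looking at the pairs, the operation is to keep every other character starting from the first (positions 1st, 3rd, 5th, ...).
On "yzrnhcnofep" that produces "yrhnfp".

yrhnfp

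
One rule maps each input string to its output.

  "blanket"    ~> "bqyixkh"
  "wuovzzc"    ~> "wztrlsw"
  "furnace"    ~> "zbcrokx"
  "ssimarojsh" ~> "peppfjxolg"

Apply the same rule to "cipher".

bozfme

The rule is to shift every letter 3 places backward in the alphabet (wrapping around), then move the last 2 characters to the front (rotate right by 2).
Applying both steps to "cipher": "zfmebo", then "bozfme".
(Check on "wuovzzc": → "trlswwz" → "wztrlsw" ✓)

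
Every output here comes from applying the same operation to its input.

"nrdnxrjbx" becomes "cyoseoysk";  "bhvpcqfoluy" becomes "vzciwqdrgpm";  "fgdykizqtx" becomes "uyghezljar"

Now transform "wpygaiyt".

In each case the input is transformed by: shift every letter 1 place forward in the alphabet (wrapping around), then move the last 2 characters to the front (rotate right by 2).
"wpygaiyt" → "zuxqzhbj".

zuxqzhbj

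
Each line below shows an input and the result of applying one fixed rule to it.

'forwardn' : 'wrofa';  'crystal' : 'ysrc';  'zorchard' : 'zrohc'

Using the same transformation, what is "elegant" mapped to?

The pattern: delete the last 3 characters, then sort the characters into reverse alphabetical order.
"elegant" → "lgee".

lgee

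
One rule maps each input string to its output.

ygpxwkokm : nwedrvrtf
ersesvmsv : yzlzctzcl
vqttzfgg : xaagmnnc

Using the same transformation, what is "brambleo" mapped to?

The pattern: shift every letter 7 places forward in the alphabet (wrapping around), then move the first character to the end.
So "brambleo" becomes "yhtislvi".
(Check on "ygpxwkokm": → "fnwedrvrt" → "nwedrvrtf" ✓)

yhtislvi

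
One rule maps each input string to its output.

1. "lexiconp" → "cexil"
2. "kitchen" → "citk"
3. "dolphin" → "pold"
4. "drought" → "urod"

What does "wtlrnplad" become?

Looking at the pairs, the operation is to delete the last 3 characters, then swap the first and last characters.
Starting from "wtlrnplad": after the first operation, "wtlrnp"; after the second, "ptlrnw".

ptlrnw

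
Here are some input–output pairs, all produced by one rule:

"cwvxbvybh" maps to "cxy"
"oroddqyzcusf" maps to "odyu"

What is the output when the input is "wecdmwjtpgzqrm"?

Looking at the pairs, the operation is to keep one character in every 3, starting at position 1 (positions 1st, 4th, 7th, ...).
So "wecdmwjtpgzqrm" becomes "wdjgr".

wdjgr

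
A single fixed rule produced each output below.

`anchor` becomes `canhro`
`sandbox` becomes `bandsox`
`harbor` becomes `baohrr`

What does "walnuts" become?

lasnutw

What's happening: sort the characters into alphabetical order, then swap each adjacent pair of characters (1↔2, 3↔4, ...).
Applying both steps to "walnuts": "alnstuw", then "lasnutw".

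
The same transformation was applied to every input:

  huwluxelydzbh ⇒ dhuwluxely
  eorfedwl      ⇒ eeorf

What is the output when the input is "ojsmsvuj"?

In each case the input is transformed by: delete the last 3 characters, then move the last character to the front.
On "ojsmsvuj": the first step gives "ojsms", and the second then gives "sojsm".

sojsm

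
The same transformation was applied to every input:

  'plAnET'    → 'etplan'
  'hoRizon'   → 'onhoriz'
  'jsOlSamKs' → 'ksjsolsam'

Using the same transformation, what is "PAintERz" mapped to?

The pattern: move the last 2 characters to the front (rotate right by 2), then convert every letter to lowercase.
Applying both steps to "PAintERz": "RzPAintE", then "rzpainte".

rzpainte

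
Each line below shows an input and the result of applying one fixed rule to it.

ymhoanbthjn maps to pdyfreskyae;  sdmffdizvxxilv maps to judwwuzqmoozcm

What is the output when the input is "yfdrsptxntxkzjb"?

What's happening: shift every letter 9 places backward in the alphabet (wrapping around).
So "yfdrsptxntxkzjb" becomes "pwuijgkoekobqas".

pwuijgkoekobqas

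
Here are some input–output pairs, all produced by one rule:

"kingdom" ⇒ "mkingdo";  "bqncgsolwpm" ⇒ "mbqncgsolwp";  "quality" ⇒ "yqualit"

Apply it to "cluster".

The rule is to move the last character to the front.
Applying that to "cluster" gives "rcluste".

rcluste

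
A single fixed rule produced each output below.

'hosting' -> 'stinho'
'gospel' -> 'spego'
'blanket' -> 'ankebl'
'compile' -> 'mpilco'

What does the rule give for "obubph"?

ubpob

In each case the input is transformed by: delete the last character, then move the first 2 characters to the end (rotate left by 2).
On "obubph": the first step gives "obubp", and the second then gives "ubpob".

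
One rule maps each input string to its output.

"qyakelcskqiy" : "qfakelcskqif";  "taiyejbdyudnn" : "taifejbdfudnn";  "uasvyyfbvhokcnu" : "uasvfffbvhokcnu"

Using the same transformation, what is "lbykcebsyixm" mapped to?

lbfkcebsfixm

In each case the input is transformed by: replace every "y" with "f".
Doing the same to "lbykcebsyixm": "lbfkcebsfixm".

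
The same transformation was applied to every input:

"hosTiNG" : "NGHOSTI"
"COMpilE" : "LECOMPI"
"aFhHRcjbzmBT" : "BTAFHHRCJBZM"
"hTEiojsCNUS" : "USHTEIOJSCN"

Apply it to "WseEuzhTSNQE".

QEWSEEUZHTSN

In each case the input is transformed by: move the last 2 characters to the front (rotate right by 2), then convert every letter to uppercase.
Applying both steps to "WseEuzhTSNQE": "QEWseEuzhTSN", then "QEWSEEUZHTSN".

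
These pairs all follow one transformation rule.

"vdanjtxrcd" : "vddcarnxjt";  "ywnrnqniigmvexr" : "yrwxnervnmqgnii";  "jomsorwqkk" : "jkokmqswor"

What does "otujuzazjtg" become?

Looking at the pairs, the operation is to take characters alternately from the front and the back (1st, last, 2nd, 2nd-last, ...).
Doing the same to "otujuzazjtg": "ogttujjzuaz".

ogttujjzuaz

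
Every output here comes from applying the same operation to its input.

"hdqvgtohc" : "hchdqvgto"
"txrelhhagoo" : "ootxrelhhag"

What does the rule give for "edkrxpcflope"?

peedkrxpcflo

The rule is to move the last 2 characters to the front (rotate right by 2).
So "edkrxpcflope" becomes "peedkrxpcflo".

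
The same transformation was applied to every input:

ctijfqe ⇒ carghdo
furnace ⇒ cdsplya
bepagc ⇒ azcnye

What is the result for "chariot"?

rafypgm

The transformation: move the last character to the front, then shift every letter 2 places backward in the alphabet (wrapping around).
Applying both steps to "chariot": "tchario", then "rafypgm".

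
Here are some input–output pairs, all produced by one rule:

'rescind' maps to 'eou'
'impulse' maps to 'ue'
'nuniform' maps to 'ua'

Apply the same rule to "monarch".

ao

The rule is to shift every letter 12 places forward in the alphabet (wrapping around), then keep only the vowels.
"monarch" → "ao".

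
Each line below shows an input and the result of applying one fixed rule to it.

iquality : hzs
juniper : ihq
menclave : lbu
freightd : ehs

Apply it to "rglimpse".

Rule — keep one character in every 3, starting at position 1 (positions 1st, 4th, 7th, ...), then shift every letter 1 place backward in the alphabet (wrapping around).
"rglimpse" → "ris" → "qhr".
(Check on "freightd": → "fit" → "ehs" ✓)

qhr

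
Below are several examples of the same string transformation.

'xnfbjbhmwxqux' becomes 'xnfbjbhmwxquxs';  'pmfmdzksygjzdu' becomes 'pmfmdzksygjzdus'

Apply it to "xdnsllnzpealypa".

Looking at the pairs, the operation is to append "s".
Doing the same to "xdnsllnzpealypa": "xdnsllnzpealypas".

xdnsllnzpealypas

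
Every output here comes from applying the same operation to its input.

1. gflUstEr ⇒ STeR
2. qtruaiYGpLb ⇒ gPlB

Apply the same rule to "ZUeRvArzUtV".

What's happening: flip the case of every letter, then keep only the last 4 characters.
For "ZUeRvArzUtV", step one produces "zuErVaRZuTv"; step two turns that into "ZuTv".
(Check on "gflUstEr": → "GFLuSTeR" → "STeR" ✓)

ZuTv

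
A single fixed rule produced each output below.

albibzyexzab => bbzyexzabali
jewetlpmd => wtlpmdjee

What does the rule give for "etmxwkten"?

mwktenetx

The transformation: move the first 3 characters to the end (rotate left by 3), then swap the first and last characters.
Starting from "etmxwkten": after the first operation, "xwktenetm"; after the second, "mwktenetx".
(Check on "jewetlpmd": → "etlpmdjew" → "wtlpmdjee" ✓)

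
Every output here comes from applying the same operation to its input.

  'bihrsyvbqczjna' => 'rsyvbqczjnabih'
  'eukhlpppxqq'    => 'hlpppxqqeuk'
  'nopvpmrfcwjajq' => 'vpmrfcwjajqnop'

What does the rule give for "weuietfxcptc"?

The pattern: move the first 3 characters to the end (rotate left by 3).
"weuietfxcptc" → "ietfxcptcweu".

ietfxcptcweu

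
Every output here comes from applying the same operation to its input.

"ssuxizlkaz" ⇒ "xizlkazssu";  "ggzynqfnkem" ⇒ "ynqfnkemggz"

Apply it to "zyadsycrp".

dsycrpzya

In each case the input is transformed by: move the first 3 characters to the end (rotate left by 3).
Applying that to "zyadsycrp" gives "dsycrpzya".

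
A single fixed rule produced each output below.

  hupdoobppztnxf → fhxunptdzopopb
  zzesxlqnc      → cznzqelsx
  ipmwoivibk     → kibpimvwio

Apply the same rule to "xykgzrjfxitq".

The rule is to reverse the string, then take characters alternately from the front and the back (1st, last, 2nd, 2nd-last, ...).
Working it through for "xykgzrjfxitq": intermediate "qtixfjrzgkyx", final "qxtyikxgfzjr".

qxtyikxgfzjr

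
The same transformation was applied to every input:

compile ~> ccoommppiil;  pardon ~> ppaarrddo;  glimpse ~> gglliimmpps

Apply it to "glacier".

What's happening: double every character, then delete the last 3 characters.
On "glacier": the first step gives "ggllaacciieerr", and the second then gives "ggllaacciie".
(Check on "compile": → "ccoommppiillee" → "ccoommppiil" ✓)

ggllaacciie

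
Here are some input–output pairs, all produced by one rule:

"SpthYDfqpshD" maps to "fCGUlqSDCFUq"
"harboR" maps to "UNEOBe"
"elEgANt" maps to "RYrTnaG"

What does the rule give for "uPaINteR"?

HcNvaGRe

Each output is the input with this applied: flip the case of every letter, then shift every letter 13 places forward in the alphabet (wrapping around) — i.e. ROT13.
Applying both steps to "uPaINteR": "UpAinTEr", then "HcNvaGRe".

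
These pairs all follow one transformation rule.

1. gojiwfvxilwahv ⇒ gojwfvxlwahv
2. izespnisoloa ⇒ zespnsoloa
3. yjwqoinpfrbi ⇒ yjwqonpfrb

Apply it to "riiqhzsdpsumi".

rqhzsdpsum

The pattern: remove every "i".
Applying that to "riiqhzsdpsumi" gives "rqhzsdpsum".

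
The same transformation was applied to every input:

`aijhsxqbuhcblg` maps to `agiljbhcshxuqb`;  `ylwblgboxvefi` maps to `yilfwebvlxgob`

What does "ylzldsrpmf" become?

Looking at the pairs, the operation is to take characters alternately from the front and the back (1st, last, 2nd, 2nd-last, ...).
So "ylzldsrpmf" becomes "yflmzplrds".

yflmzplrds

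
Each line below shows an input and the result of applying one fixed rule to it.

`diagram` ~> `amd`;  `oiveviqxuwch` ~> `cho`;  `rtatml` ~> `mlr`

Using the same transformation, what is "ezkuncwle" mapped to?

Looking at the pairs, the operation is to move the last 2 characters to the front (rotate right by 2), then keep only the first 3 characters.
Applying that to "ezkuncwle" gives "lee".

lee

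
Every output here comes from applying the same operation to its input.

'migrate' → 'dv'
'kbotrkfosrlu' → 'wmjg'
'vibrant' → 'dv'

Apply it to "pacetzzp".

Each output is the input with this applied: keep one character in every 3, starting at position 2 (positions 2nd, 5th, 8th, ...), then shift every letter 5 places backward in the alphabet (wrapping around).
For "pacetzzp", step one produces "atp"; step two turns that into "vok".

vok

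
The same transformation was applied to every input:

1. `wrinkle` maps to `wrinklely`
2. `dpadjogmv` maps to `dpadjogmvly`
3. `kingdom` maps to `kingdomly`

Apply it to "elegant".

The transformation: append "ly".
On "elegant" that produces "elegantly".

elegantly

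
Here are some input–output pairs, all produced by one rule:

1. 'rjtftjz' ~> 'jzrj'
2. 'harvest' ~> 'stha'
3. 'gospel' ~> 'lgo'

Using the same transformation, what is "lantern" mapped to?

rnla

The transformation: move the first 2 characters to the end (rotate left by 2), then delete the first 3 characters.
"lantern" → "nternla" → "rnla".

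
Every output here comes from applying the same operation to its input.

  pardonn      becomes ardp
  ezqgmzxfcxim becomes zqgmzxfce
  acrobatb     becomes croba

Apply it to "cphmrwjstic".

The rule is to delete the last 3 characters, then move the first character to the end.
On "cphmrwjstic": the first step gives "cphmrwjs", and the second then gives "phmrwjsc".

phmrwjsc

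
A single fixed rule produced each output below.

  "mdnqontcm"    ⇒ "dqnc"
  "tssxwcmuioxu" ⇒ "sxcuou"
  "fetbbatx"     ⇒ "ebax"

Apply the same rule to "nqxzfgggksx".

qzggs

Looking at the pairs, the operation is to keep every other character starting from the second (positions 2nd, 4th, 6th, ...).
On "nqxzfgggksx" that produces "qzggs".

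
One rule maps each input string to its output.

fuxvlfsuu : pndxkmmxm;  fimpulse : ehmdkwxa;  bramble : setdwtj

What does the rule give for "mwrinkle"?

Looking at the pairs, the operation is to move the first 2 characters to the end (rotate left by 2), then shift every letter 8 places backward in the alphabet (wrapping around).
For "mwrinkle", step one produces "rinklemw"; step two turns that into "jafcdweo".

jafcdweo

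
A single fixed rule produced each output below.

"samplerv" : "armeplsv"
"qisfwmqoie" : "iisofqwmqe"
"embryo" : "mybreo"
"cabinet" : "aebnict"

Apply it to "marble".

The rule is to take characters alternately from the front and the back (1st, last, 2nd, 2nd-last, ...), then move the first 2 characters to the end (rotate left by 2).
Working it through for "marble": intermediate "mealrb", final "alrbme".

alrbme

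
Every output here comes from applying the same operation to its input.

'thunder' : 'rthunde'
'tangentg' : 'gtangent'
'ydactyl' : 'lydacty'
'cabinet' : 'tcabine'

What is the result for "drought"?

Rule — move the last character to the front.
"drought" → "tdrough".

tdrough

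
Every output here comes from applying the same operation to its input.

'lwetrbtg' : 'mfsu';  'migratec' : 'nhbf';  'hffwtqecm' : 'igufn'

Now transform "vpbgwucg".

wcxd

Rule — shift every letter 1 place forward in the alphabet (wrapping around), then keep every other character starting from the first (positions 1st, 3rd, 5th, ...).
Applying both steps to "vpbgwucg": "wqchxvdh", then "wcxd".
(Check on "migratec": → "njhsbufd" → "nhbf" ✓)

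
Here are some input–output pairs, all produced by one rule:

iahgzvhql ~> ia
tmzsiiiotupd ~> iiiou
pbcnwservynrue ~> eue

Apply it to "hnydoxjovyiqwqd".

ooi

Looking at the pairs, the operation is to keep only the vowels.
"hnydoxjovyiqwqd" → "ooi".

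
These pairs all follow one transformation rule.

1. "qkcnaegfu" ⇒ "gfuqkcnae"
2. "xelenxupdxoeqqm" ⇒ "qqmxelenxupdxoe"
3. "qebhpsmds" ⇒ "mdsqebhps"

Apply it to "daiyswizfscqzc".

The rule is to move the last 3 characters to the front (rotate right by 3).
So "daiyswizfscqzc" becomes "qzcdaiyswizfsc".

qzcdaiyswizfsc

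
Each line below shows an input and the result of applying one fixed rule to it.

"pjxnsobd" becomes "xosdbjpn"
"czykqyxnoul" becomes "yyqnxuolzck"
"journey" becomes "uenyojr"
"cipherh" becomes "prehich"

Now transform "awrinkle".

What's happening: swap each adjacent pair of characters (1↔2, 3↔4, ...), then move the first 3 characters to the end (rotate left by 3).
On "awrinkle": the first step gives "wairknel", and the second then gives "rknelwai".

rknelwai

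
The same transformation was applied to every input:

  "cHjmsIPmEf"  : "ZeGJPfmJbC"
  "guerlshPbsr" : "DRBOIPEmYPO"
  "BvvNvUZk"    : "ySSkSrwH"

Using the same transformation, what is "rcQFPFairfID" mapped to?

OZncmcXFOCfa

The rule is to flip the case of every letter, then shift every letter 3 places backward in the alphabet (wrapping around).
Starting from "rcQFPFairfID": after the first operation, "RCqfpfAIRFid"; after the second, "OZncmcXFOCfa".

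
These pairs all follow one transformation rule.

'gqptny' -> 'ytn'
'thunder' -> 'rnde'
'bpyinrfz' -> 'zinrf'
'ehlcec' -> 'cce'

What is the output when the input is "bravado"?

ovad

What's happening: delete the first 3 characters, then move the last character to the front.
"bravado" → "vado" → "ovad".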